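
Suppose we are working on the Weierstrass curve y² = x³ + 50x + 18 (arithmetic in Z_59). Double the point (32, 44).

tangent at (32, 44): λ = (3·32² + 50)/(2·44) ≡ 54/29. 29⁻¹ ≡ 57 (mod 59) since 29·57 = 1653 ≡ 1, so λ ≡ 54·57 ≡ 10.
  x = λ² - 32 - 32 = 100 - 64 ≡ 36; y = λ·(32 - 36) - 44 ≡ 34. → (36, 34)

(36, 34)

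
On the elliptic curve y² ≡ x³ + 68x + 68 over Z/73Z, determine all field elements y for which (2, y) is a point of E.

x³ + 68x + 68 = 212 ≡ 66 (mod 73).
66 is a non-residue mod 73; no y exists.

none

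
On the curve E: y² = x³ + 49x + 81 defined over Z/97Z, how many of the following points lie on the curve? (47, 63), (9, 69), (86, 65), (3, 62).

3

(47, 63): 63² ≡ 89, rhs ≡ 89 → on.
(9, 69): 69² ≡ 8, rhs ≡ 87 → off.
(86, 65): 65² ≡ 54, rhs ≡ 54 → on.
(3, 62): 62² ≡ 61, rhs ≡ 61 → on.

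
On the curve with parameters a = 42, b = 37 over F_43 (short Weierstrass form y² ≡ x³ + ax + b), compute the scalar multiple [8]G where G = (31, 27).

Repeated addition: build up to 8G.
2G: tangent at (31, 27): λ = (3·31² + 42)/(2·27) ≡ 1/11. 11⁻¹ ≡ 4 (mod 43), so λ ≡ 1·4 ≡ 4.
  x = λ² - 31 - 31 = 16 - 62 ≡ 40; y = λ·(31 - 40) - 27 ≡ 23. → (40, 23)
3G: (40, 23) + (31, 27). λ = (27 - 23)/(31 - 40) ≡ 4/34 mod 43. 34⁻¹ ≡ 19 (mod 43) since 34·19 = 646 ≡ 1, so λ ≡ 33.
  x = λ² - 40 - 31 = 1089 - 71 ≡ 29; y = λ·(40 - 29) - 23 ≡ 39. → (29, 39)
4G: (29, 39) + (31, 27). λ = (27 - 39)/(31 - 29) ≡ 31/2 mod 43. 2⁻¹ ≡ 22 (mod 43), so λ ≡ 37.
  x = λ² - 29 - 31 = 1369 - 60 ≡ 19; y = λ·(29 - 19) - 39 ≡ 30. → (19, 30)
5G: (19, 30) + (31, 27). λ = (27 - 30)/(31 - 19) ≡ 40/12 mod 43. 12⁻¹ ≡ 18 (mod 43), so λ ≡ 32.
  x = λ² - 19 - 31 = 1024 - 50 ≡ 28; y = λ·(19 - 28) - 30 ≡ 26. → (28, 26)
6G: (28, 26) + (31, 27). λ = (27 - 26)/(31 - 28) ≡ 1/3 mod 43. 3⁻¹ ≡ 29 (mod 43), so λ ≡ 29.
  x = λ² - 28 - 31 = 841 - 59 ≡ 8; y = λ·(28 - 8) - 26 ≡ 38. → (8, 38)
7G: (8, 38) + (31, 27). λ = (27 - 38)/(31 - 8) ≡ 32/23 mod 43. 23⁻¹ ≡ 15 (mod 43) since 23·15 = 345 ≡ 1, so λ ≡ 7.
  x = λ² - 8 - 31 = 49 - 39 ≡ 10; y = λ·(8 - 10) - 38 ≡ 34. → (10, 34)
8G: (10, 34) + (31, 27). λ = (27 - 34)/(31 - 10) ≡ 36/21 mod 43. 21⁻¹ ≡ 41 (mod 43), so λ ≡ 14.
  x = λ² - 10 - 31 = 196 - 41 ≡ 26; y = λ·(10 - 26) - 34 ≡ 0. → (26, 0)

(26, 0)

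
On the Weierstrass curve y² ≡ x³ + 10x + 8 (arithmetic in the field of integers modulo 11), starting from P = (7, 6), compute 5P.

(6, 3)

Repeated addition: build up to 5P.
2P: tangent at (7, 6): λ = (3·7² + 10)/(2·6) ≡ 3/1. 1⁻¹ ≡ 1 (mod 11), so λ ≡ 3·1 ≡ 3.
  x = λ² - 7 - 7 = 9 - 14 ≡ 6; y = λ·(7 - 6) - 6 ≡ 8. → (6, 8)
3P: (6, 8) + (7, 6). λ = (6 - 8)/(7 - 6) ≡ 9/1 mod 11. 1⁻¹ ≡ 1 (mod 11) since 1·1 = 1 ≡ 1, so λ ≡ 9.
  x = λ² - 6 - 7 = 81 - 13 ≡ 2; y = λ·(6 - 2) - 8 ≡ 6. → (2, 6)
4P: (2, 6) + (7, 6). λ = (6 - 6)/(7 - 2) ≡ 0/5 mod 11. 5⁻¹ ≡ 9 (mod 11) since 5·9 = 45 ≡ 1, so λ ≡ 0.
  x = λ² - 2 - 7 = 0 - 9 ≡ 2; y = λ·(2 - 2) - 6 ≡ 5. → (2, 5)
5P: (2, 5) + (7, 6). λ = (6 - 5)/(7 - 2) ≡ 1/5 mod 11. 5⁻¹ ≡ 9 (mod 11), so λ ≡ 9.
  x = λ² - 2 - 7 = 81 - 9 ≡ 6; y = λ·(2 - 6) - 5 ≡ 3. → (6, 3)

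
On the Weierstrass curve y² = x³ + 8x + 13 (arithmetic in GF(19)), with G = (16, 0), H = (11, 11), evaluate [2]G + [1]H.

(11, 11)

First 2G:
Repeated addition: build up to 2G.
2G: (16, 0) + (16, 0): same x and y₁ ≡ -y₂, so the sum is O.
2G = O.
Finally 2G + H:
O + (11, 11) = (11, 11) (identity).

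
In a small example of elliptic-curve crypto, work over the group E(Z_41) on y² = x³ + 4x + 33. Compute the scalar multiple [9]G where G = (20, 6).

Double-and-add on 9 = (1001)₂. Start with G = (20, 6) for the leading 1-bit.
double: tangent at (20, 6): λ = (3·20² + 4)/(2·6) ≡ 15/12. 12⁻¹ ≡ 24 (mod 41) since 12·24 = 288 ≡ 1, so λ ≡ 15·24 ≡ 32.
  x = λ² - 20 - 20 = 1024 - 40 ≡ 0; y = λ·(20 - 0) - 6 ≡ 19. → (0, 19)
double: tangent at (0, 19): λ = (3·0² + 4)/(2·19) ≡ 4/38. 38⁻¹ ≡ 27 (mod 41) since 38·27 = 1026 ≡ 1, so λ ≡ 4·27 ≡ 26.
  x = λ² - 0 - 0 = 676 - 0 ≡ 20; y = λ·(0 - 20) - 19 ≡ 35. → (20, 35)
double: tangent at (20, 35): λ = (3·20² + 4)/(2·35) ≡ 15/29. 29⁻¹ ≡ 17 (mod 41) since 29·17 = 493 ≡ 1, so λ ≡ 15·17 ≡ 9.
  x = λ² - 20 - 20 = 81 - 40 ≡ 0; y = λ·(20 - 0) - 35 ≡ 22. → (0, 22)
add G: (0, 22) + (20, 6). λ = (6 - 22)/(20 - 0) ≡ 25/20 mod 41. 20⁻¹ ≡ 39 (mod 41) since 20·39 = 780 ≡ 1, so λ ≡ 32.
  x = λ² - 0 - 20 = 1024 - 20 ≡ 20; y = λ·(0 - 20) - 22 ≡ 35. → (20, 35)

(20, 35)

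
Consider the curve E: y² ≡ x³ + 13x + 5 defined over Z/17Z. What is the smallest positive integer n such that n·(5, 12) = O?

2P: tangent at (5, 12): λ = (3·5² + 13)/(2·12) ≡ 3/7. 7⁻¹ ≡ 5 (mod 17), so λ ≡ 3·5 ≡ 15.
  x = λ² - 5 - 5 = 225 - 10 ≡ 11; y = λ·(5 - 11) - 12 ≡ 0. → (11, 0)
3P: (11, 0) + (5, 12). λ = (12 - 0)/(5 - 11) ≡ 12/11 mod 17. 11⁻¹ ≡ 14 (mod 17), so λ ≡ 15.
  x = λ² - 11 - 5 = 225 - 16 ≡ 5; y = λ·(11 - 5) - 0 ≡ 5. → (5, 5)
4P: (5, 5) + (5, 12): same x and y₁ ≡ -y₂, so the sum is O.
4P = O, so the order is 4.

4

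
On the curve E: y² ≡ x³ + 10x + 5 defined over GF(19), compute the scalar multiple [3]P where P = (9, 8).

Repeated addition: build up to 3P.
2P: tangent at (9, 8): λ = (3·9² + 10)/(2·8) ≡ 6/16. 16⁻¹ ≡ 6 (mod 19) since 16·6 = 96 ≡ 1, so λ ≡ 6·6 ≡ 17.
  x = λ² - 9 - 9 = 289 - 18 ≡ 5; y = λ·(9 - 5) - 8 ≡ 3. → (5, 3)
3P: (5, 3) + (9, 8). λ = (8 - 3)/(9 - 5) ≡ 5/4 mod 19. 4⁻¹ ≡ 5 (mod 19), so λ ≡ 6.
  x = λ² - 5 - 9 = 36 - 14 ≡ 3; y = λ·(5 - 3) - 3 ≡ 9. → (3, 9)

(3, 9)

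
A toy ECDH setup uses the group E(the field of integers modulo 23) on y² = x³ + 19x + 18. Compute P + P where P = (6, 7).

(0, 8)

tangent at (6, 7): λ = (3·6² + 19)/(2·7) ≡ 12/14. 14⁻¹ ≡ 5 (mod 23) since 14·5 = 70 ≡ 1, so λ ≡ 12·5 ≡ 14.
  x = λ² - 6 - 6 = 196 - 12 ≡ 0; y = λ·(6 - 0) - 7 ≡ 8. → (0, 8)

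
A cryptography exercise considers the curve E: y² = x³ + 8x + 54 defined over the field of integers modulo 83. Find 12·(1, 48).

(52, 12)

Write G = (1, 48).
Repeated addition: build up to 12G.
2G: tangent at (1, 48): λ = (3·1² + 8)/(2·48) ≡ 11/13. 13⁻¹ ≡ 32 (mod 83), so λ ≡ 11·32 ≡ 20.
  x = λ² - 1 - 1 = 400 - 2 ≡ 66; y = λ·(1 - 66) - 48 ≡ 63. → (66, 63)
3G: (66, 63) + (1, 48). λ = (48 - 63)/(1 - 66) ≡ 68/18 mod 83. 18⁻¹ ≡ 60 (mod 83) since 18·60 = 1080 ≡ 1, so λ ≡ 13.
  x = λ² - 66 - 1 = 169 - 67 ≡ 19; y = λ·(66 - 19) - 63 ≡ 50. → (19, 50)
4G: (19, 50) + (1, 48). λ = (48 - 50)/(1 - 19) ≡ 81/65 mod 83. 65⁻¹ ≡ 23 (mod 83), so λ ≡ 37.
  x = λ² - 19 - 1 = 1369 - 20 ≡ 21; y = λ·(19 - 21) - 50 ≡ 42. → (21, 42)
5G: (21, 42) + (1, 48). λ = (48 - 42)/(1 - 21) ≡ 6/63 mod 83. 63⁻¹ ≡ 29 (mod 83) since 63·29 = 1827 ≡ 1, so λ ≡ 8.
  x = λ² - 21 - 1 = 64 - 22 ≡ 42; y = λ·(21 - 42) - 42 ≡ 39. → (42, 39)
6G: (42, 39) + (1, 48). λ = (48 - 39)/(1 - 42) ≡ 9/42 mod 83. 42⁻¹ ≡ 2 (mod 83), so λ ≡ 18.
  x = λ² - 42 - 1 = 324 - 43 ≡ 32; y = λ·(42 - 32) - 39 ≡ 58. → (32, 58)
7G: (32, 58) + (1, 48). λ = (48 - 58)/(1 - 32) ≡ 73/52 mod 83. 52⁻¹ ≡ 8 (mod 83), so λ ≡ 3.
  x = λ² - 32 - 1 = 9 - 33 ≡ 59; y = λ·(32 - 59) - 58 ≡ 27. → (59, 27)
8G: (59, 27) + (1, 48). λ = (48 - 27)/(1 - 59) ≡ 21/25 mod 83. 25⁻¹ ≡ 10 (mod 83) since 25·10 = 250 ≡ 1, so λ ≡ 44.
  x = λ² - 59 - 1 = 1936 - 60 ≡ 50; y = λ·(59 - 50) - 27 ≡ 37. → (50, 37)
9G: (50, 37) + (1, 48). λ = (48 - 37)/(1 - 50) ≡ 11/34 mod 83. 34⁻¹ ≡ 22 (mod 83) since 34·22 = 748 ≡ 1, so λ ≡ 76.
  x = λ² - 50 - 1 = 5776 - 51 ≡ 81; y = λ·(50 - 81) - 37 ≡ 14. → (81, 14)
10G: (81, 14) + (1, 48). λ = (48 - 14)/(1 - 81) ≡ 34/3 mod 83. 3⁻¹ ≡ 28 (mod 83), so λ ≡ 39.
  x = λ² - 81 - 1 = 1521 - 82 ≡ 28; y = λ·(81 - 28) - 14 ≡ 61. → (28, 61)
11G: (28, 61) + (1, 48). λ = (48 - 61)/(1 - 28) ≡ 70/56 mod 83. 56⁻¹ ≡ 43 (mod 83) since 56·43 = 2408 ≡ 1, so λ ≡ 22.
  x = λ² - 28 - 1 = 484 - 29 ≡ 40; y = λ·(28 - 40) - 61 ≡ 7. → (40, 7)
12G: (40, 7) + (1, 48). λ = (48 - 7)/(1 - 40) ≡ 41/44 mod 83. 44⁻¹ ≡ 17 (mod 83) since 44·17 = 748 ≡ 1, so λ ≡ 33.
  x = λ² - 40 - 1 = 1089 - 41 ≡ 52; y = λ·(40 - 52) - 7 ≡ 12. → (52, 12)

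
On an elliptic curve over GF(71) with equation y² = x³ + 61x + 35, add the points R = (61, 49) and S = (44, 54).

(61, 49) + (44, 54). λ = (54 - 49)/(44 - 61) ≡ 5/54 mod 71. 54⁻¹ ≡ 25 (mod 71) since 54·25 = 1350 ≡ 1, so λ ≡ 54.
  x = λ² - 61 - 44 = 2916 - 105 ≡ 42; y = λ·(61 - 42) - 49 ≡ 54. → (42, 54)

(42, 54)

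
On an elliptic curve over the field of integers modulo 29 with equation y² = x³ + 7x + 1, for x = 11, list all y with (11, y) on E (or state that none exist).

none

x³ + 7x + 1 = 1409 ≡ 17 (mod 29).
17 is a non-residue mod 29; no y exists.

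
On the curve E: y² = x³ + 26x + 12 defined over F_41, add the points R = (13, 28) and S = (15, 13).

(18, 30)

(13, 28) + (15, 13). λ = (13 - 28)/(15 - 13) ≡ 26/2 mod 41. 2⁻¹ ≡ 21 (mod 41) since 2·21 = 42 ≡ 1, so λ ≡ 13.
  x = λ² - 13 - 15 = 169 - 28 ≡ 18; y = λ·(13 - 18) - 28 ≡ 30. → (18, 30)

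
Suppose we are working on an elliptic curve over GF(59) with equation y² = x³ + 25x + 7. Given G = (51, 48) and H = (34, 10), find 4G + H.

(48, 42)

First 4G:
Double-and-add on 4 = (100)₂. Start with G = (51, 48) for the leading 1-bit.
double: tangent at (51, 48): λ = (3·51² + 25)/(2·48) ≡ 40/37. 37⁻¹ ≡ 8 (mod 59), so λ ≡ 40·8 ≡ 25.
  x = λ² - 51 - 51 = 625 - 102 ≡ 51; y = λ·(51 - 51) - 48 ≡ 11. → (51, 11)
double: tangent at (51, 11): λ = (3·51² + 25)/(2·11) ≡ 40/22. 22⁻¹ ≡ 51 (mod 59), so λ ≡ 40·51 ≡ 34.
  x = λ² - 51 - 51 = 1156 - 102 ≡ 51; y = λ·(51 - 51) - 11 ≡ 48. → (51, 48)
4G = (51, 48).
Finally 4G + H:
(51, 48) + (34, 10). λ = (10 - 48)/(34 - 51) ≡ 21/42 mod 59. 42⁻¹ ≡ 52 (mod 59) since 42·52 = 2184 ≡ 1, so λ ≡ 30.
  x = λ² - 51 - 34 = 900 - 85 ≡ 48; y = λ·(51 - 48) - 48 ≡ 42. → (48, 42)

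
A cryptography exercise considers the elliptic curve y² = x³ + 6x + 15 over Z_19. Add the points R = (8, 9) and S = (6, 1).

(2, 15)

(8, 9) + (6, 1). λ = (1 - 9)/(6 - 8) ≡ 11/17 mod 19. 17⁻¹ ≡ 9 (mod 19), so λ ≡ 4.
  x = λ² - 8 - 6 = 16 - 14 ≡ 2; y = λ·(8 - 2) - 9 ≡ 15. → (2, 15)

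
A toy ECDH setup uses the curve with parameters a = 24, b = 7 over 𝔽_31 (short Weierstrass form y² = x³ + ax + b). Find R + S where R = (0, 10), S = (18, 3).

(1, 30)

(0, 10) + (18, 3). λ = (3 - 10)/(18 - 0) ≡ 24/18 mod 31. 18⁻¹ ≡ 19 (mod 31), so λ ≡ 22.
  x = λ² - 0 - 18 = 484 - 18 ≡ 1; y = λ·(0 - 1) - 10 ≡ 30. → (1, 30)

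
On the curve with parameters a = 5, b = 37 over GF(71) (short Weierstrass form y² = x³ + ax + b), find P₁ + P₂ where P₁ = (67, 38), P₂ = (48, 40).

(4, 60)

(67, 38) + (48, 40). λ = (40 - 38)/(48 - 67) ≡ 2/52 mod 71. 52⁻¹ ≡ 56 (mod 71) since 52·56 = 2912 ≡ 1, so λ ≡ 41.
  x = λ² - 67 - 48 = 1681 - 115 ≡ 4; y = λ·(67 - 4) - 38 ≡ 60. → (4, 60)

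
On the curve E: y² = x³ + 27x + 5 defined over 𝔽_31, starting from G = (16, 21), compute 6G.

(29, 25)

Repeated addition: build up to 6G.
2G: tangent at (16, 21): λ = (3·16² + 27)/(2·21) ≡ 20/11. 11⁻¹ ≡ 17 (mod 31) since 11·17 = 187 ≡ 1, so λ ≡ 20·17 ≡ 30.
  x = λ² - 16 - 16 = 900 - 32 ≡ 0; y = λ·(16 - 0) - 21 ≡ 25. → (0, 25)
3G: (0, 25) + (16, 21). λ = (21 - 25)/(16 - 0) ≡ 27/16 mod 31. 16⁻¹ ≡ 2 (mod 31), so λ ≡ 23.
  x = λ² - 0 - 16 = 529 - 16 ≡ 17; y = λ·(0 - 17) - 25 ≡ 18. → (17, 18)
4G: (17, 18) + (16, 21). λ = (21 - 18)/(16 - 17) ≡ 3/30 mod 31. 30⁻¹ ≡ 30 (mod 31), so λ ≡ 28.
  x = λ² - 17 - 16 = 784 - 33 ≡ 7; y = λ·(17 - 7) - 18 ≡ 14. → (7, 14)
5G: (7, 14) + (16, 21). λ = (21 - 14)/(16 - 7) ≡ 7/9 mod 31. 9⁻¹ ≡ 7 (mod 31), so λ ≡ 18.
  x = λ² - 7 - 16 = 324 - 23 ≡ 22; y = λ·(7 - 22) - 14 ≡ 26. → (22, 26)
6G: (22, 26) + (16, 21). λ = (21 - 26)/(16 - 22) ≡ 26/25 mod 31. 25⁻¹ ≡ 5 (mod 31), so λ ≡ 6.
  x = λ² - 22 - 16 = 36 - 38 ≡ 29; y = λ·(22 - 29) - 26 ≡ 25. → (29, 25)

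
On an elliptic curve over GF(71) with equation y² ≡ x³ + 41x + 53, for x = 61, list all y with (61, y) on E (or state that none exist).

x³ + 41x + 53 = 229535 ≡ 63 (mod 71).
63 is a non-residue mod 71; no y exists.

none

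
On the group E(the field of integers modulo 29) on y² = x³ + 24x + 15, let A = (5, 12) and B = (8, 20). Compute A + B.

(5, 12) + (8, 20). λ = (20 - 12)/(8 - 5) ≡ 8/3 mod 29. 3⁻¹ ≡ 10 (mod 29), so λ ≡ 22.
  x = λ² - 5 - 8 = 484 - 13 ≡ 7; y = λ·(5 - 7) - 12 ≡ 2. → (7, 2)

(7, 2)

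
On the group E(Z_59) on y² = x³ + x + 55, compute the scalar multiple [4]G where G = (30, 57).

(44, 38)

Double-and-add on 4 = (100)₂. Start with G = (30, 57) for the leading 1-bit.
double: tangent at (30, 57): λ = (3·30² + 1)/(2·57) ≡ 46/55. 55⁻¹ ≡ 44 (mod 59), so λ ≡ 46·44 ≡ 18.
  x = λ² - 30 - 30 = 324 - 60 ≡ 28; y = λ·(30 - 28) - 57 ≡ 38. → (28, 38)
double: tangent at (28, 38): λ = (3·28² + 1)/(2·38) ≡ 52/17. 17⁻¹ ≡ 7 (mod 59), so λ ≡ 52·7 ≡ 10.
  x = λ² - 28 - 28 = 100 - 56 ≡ 44; y = λ·(28 - 44) - 38 ≡ 38. → (44, 38)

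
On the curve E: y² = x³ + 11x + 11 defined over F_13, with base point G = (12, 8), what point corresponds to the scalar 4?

Repeated addition: build up to 4G.
2G: tangent at (12, 8): λ = (3·12² + 11)/(2·8) ≡ 1/3. 3⁻¹ ≡ 9 (mod 13), so λ ≡ 1·9 ≡ 9.
  x = λ² - 12 - 12 = 81 - 24 ≡ 5; y = λ·(12 - 5) - 8 ≡ 3. → (5, 3)
3G: (5, 3) + (12, 8). λ = (8 - 3)/(12 - 5) ≡ 5/7 mod 13. 7⁻¹ ≡ 2 (mod 13), so λ ≡ 10.
  x = λ² - 5 - 12 = 100 - 17 ≡ 5; y = λ·(5 - 5) - 3 ≡ 10. → (5, 10)
4G: (5, 10) + (12, 8). λ = (8 - 10)/(12 - 5) ≡ 11/7 mod 13. 7⁻¹ ≡ 2 (mod 13) since 7·2 = 14 ≡ 1, so λ ≡ 9.
  x = λ² - 5 - 12 = 81 - 17 ≡ 12; y = λ·(5 - 12) - 10 ≡ 5. → (12, 5)

(12, 5)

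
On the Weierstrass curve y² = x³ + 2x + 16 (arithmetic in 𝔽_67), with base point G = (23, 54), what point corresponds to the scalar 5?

(41, 3)

Repeated addition: build up to 5G.
2G: tangent at (23, 54): λ = (3·23² + 2)/(2·54) ≡ 48/41. 41⁻¹ ≡ 18 (mod 67), so λ ≡ 48·18 ≡ 60.
  x = λ² - 23 - 23 = 3600 - 46 ≡ 3; y = λ·(23 - 3) - 54 ≡ 7. → (3, 7)
3G: (3, 7) + (23, 54). λ = (54 - 7)/(23 - 3) ≡ 47/20 mod 67. 20⁻¹ ≡ 57 (mod 67), so λ ≡ 66.
  x = λ² - 3 - 23 = 4356 - 26 ≡ 42; y = λ·(3 - 42) - 7 ≡ 32. → (42, 32)
4G: (42, 32) + (23, 54). λ = (54 - 32)/(23 - 42) ≡ 22/48 mod 67. 48⁻¹ ≡ 7 (mod 67), so λ ≡ 20.
  x = λ² - 42 - 23 = 400 - 65 ≡ 0; y = λ·(42 - 0) - 32 ≡ 4. → (0, 4)
5G: (0, 4) + (23, 54). λ = (54 - 4)/(23 - 0) ≡ 50/23 mod 67. 23⁻¹ ≡ 35 (mod 67), so λ ≡ 8.
  x = λ² - 0 - 23 = 64 - 23 ≡ 41; y = λ·(0 - 41) - 4 ≡ 3. → (41, 3)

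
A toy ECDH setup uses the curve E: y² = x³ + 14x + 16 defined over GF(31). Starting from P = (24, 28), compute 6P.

Repeated addition: build up to 6P.
2P: tangent at (24, 28): λ = (3·24² + 14)/(2·28) ≡ 6/25. 25⁻¹ ≡ 5 (mod 31), so λ ≡ 6·5 ≡ 30.
  x = λ² - 24 - 24 = 900 - 48 ≡ 15; y = λ·(24 - 15) - 28 ≡ 25. → (15, 25)
3P: (15, 25) + (24, 28). λ = (28 - 25)/(24 - 15) ≡ 3/9 mod 31. 9⁻¹ ≡ 7 (mod 31), so λ ≡ 21.
  x = λ² - 15 - 24 = 441 - 39 ≡ 30; y = λ·(15 - 30) - 25 ≡ 1. → (30, 1)
4P: (30, 1) + (24, 28). λ = (28 - 1)/(24 - 30) ≡ 27/25 mod 31. 25⁻¹ ≡ 5 (mod 31), so λ ≡ 11.
  x = λ² - 30 - 24 = 121 - 54 ≡ 5; y = λ·(30 - 5) - 1 ≡ 26. → (5, 26)
5P: (5, 26) + (24, 28). λ = (28 - 26)/(24 - 5) ≡ 2/19 mod 31. 19⁻¹ ≡ 18 (mod 31) since 19·18 = 342 ≡ 1, so λ ≡ 5.
  x = λ² - 5 - 24 = 25 - 29 ≡ 27; y = λ·(5 - 27) - 26 ≡ 19. → (27, 19)
6P: (27, 19) + (24, 28). λ = (28 - 19)/(24 - 27) ≡ 9/28 mod 31. 28⁻¹ ≡ 10 (mod 31), so λ ≡ 28.
  x = λ² - 27 - 24 = 784 - 51 ≡ 20; y = λ·(27 - 20) - 19 ≡ 22. → (20, 22)

(20, 22)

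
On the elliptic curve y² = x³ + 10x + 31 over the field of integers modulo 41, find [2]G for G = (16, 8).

tangent at (16, 8): λ = (3·16² + 10)/(2·8) ≡ 40/16. 16⁻¹ ≡ 18 (mod 41), so λ ≡ 40·18 ≡ 23.
  x = λ² - 16 - 16 = 529 - 32 ≡ 5; y = λ·(16 - 5) - 8 ≡ 40. → (5, 40)

(5, 40)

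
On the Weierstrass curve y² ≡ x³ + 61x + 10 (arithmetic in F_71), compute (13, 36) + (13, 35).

O

The two points share x = 13 and their y-coordinates satisfy 36 + 35 ≡ 0 (mod 71), so they are inverses. Their sum is O.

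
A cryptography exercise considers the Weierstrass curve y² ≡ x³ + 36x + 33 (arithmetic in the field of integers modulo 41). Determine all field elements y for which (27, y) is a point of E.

x³ + 36x + 33 = 20688 ≡ 24 (mod 41).
24 is a non-residue mod 41; no y exists.

none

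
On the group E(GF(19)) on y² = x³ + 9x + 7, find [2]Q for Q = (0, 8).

(9, 0)

tangent at (0, 8): λ = (3·0² + 9)/(2·8) ≡ 9/16. 16⁻¹ ≡ 6 (mod 19), so λ ≡ 9·6 ≡ 16.
  x = λ² - 0 - 0 = 256 - 0 ≡ 9; y = λ·(0 - 9) - 8 ≡ 0. → (9, 0)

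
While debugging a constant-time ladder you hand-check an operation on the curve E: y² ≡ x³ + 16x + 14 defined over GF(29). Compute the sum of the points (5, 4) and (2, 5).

(5, 4) + (2, 5). λ = (5 - 4)/(2 - 5) ≡ 1/26 mod 29. 26⁻¹ ≡ 19 (mod 29) since 26·19 = 494 ≡ 1, so λ ≡ 19.
  x = λ² - 5 - 2 = 361 - 7 ≡ 6; y = λ·(5 - 6) - 4 ≡ 6. → (6, 6)

(6, 6)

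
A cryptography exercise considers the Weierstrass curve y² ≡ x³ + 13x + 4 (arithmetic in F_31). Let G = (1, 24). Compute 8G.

Double-and-add on 8 = (1000)₂. Start with G = (1, 24) for the leading 1-bit.
double: tangent at (1, 24): λ = (3·1² + 13)/(2·24) ≡ 16/17. 17⁻¹ ≡ 11 (mod 31) since 17·11 = 187 ≡ 1, so λ ≡ 16·11 ≡ 21.
  x = λ² - 1 - 1 = 441 - 2 ≡ 5; y = λ·(1 - 5) - 24 ≡ 16. → (5, 16)
double: tangent at (5, 16): λ = (3·5² + 13)/(2·16) ≡ 26/1. 1⁻¹ ≡ 1 (mod 31) since 1·1 = 1 ≡ 1, so λ ≡ 26·1 ≡ 26.
  x = λ² - 5 - 5 = 676 - 10 ≡ 15; y = λ·(5 - 15) - 16 ≡ 3. → (15, 3)
double: tangent at (15, 3): λ = (3·15² + 13)/(2·3) ≡ 6/6. 6⁻¹ ≡ 26 (mod 31) since 6·26 = 156 ≡ 1, so λ ≡ 6·26 ≡ 1.
  x = λ² - 15 - 15 = 1 - 30 ≡ 2; y = λ·(15 - 2) - 3 ≡ 10. → (2, 10)

(2, 10)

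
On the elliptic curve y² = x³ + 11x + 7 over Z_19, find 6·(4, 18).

Write Q = (4, 18).
Double-and-add on 6 = (110)₂. Start with Q = (4, 18) for the leading 1-bit.
double: tangent at (4, 18): λ = (3·4² + 11)/(2·18) ≡ 2/17. 17⁻¹ ≡ 9 (mod 19), so λ ≡ 2·9 ≡ 18.
  x = λ² - 4 - 4 = 324 - 8 ≡ 12; y = λ·(4 - 12) - 18 ≡ 9. → (12, 9)
add Q: (12, 9) + (4, 18). λ = (18 - 9)/(4 - 12) ≡ 9/11 mod 19. 11⁻¹ ≡ 7 (mod 19), so λ ≡ 6.
  x = λ² - 12 - 4 = 36 - 16 ≡ 1; y = λ·(12 - 1) - 9 ≡ 0. → (1, 0)
double: (1, 0) + (1, 0): same x and y₁ ≡ -y₂, so the sum is 𝒪.

O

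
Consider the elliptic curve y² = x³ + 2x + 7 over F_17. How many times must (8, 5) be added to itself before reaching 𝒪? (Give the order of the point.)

2P: tangent at (8, 5): λ = (3·8² + 2)/(2·5) ≡ 7/10. 10⁻¹ ≡ 12 (mod 17) since 10·12 = 120 ≡ 1, so λ ≡ 7·12 ≡ 16.
  x = λ² - 8 - 8 = 256 - 16 ≡ 2; y = λ·(8 - 2) - 5 ≡ 6. → (2, 6)
3P: (2, 6) + (8, 5). λ = (5 - 6)/(8 - 2) ≡ 16/6 mod 17. 6⁻¹ ≡ 3 (mod 17), so λ ≡ 14.
  x = λ² - 2 - 8 = 196 - 10 ≡ 16; y = λ·(2 - 16) - 6 ≡ 2. → (16, 2)
4P: (16, 2) + (8, 5). λ = (5 - 2)/(8 - 16) ≡ 3/9 mod 17. 9⁻¹ ≡ 2 (mod 17), so λ ≡ 6.
  x = λ² - 16 - 8 = 36 - 24 ≡ 12; y = λ·(16 - 12) - 2 ≡ 5. → (12, 5)
5P: (12, 5) + (8, 5). λ = (5 - 5)/(8 - 12) ≡ 0/13 mod 17. 13⁻¹ ≡ 4 (mod 17) since 13·4 = 52 ≡ 1, so λ ≡ 0.
  x = λ² - 12 - 8 = 0 - 20 ≡ 14; y = λ·(12 - 14) - 5 ≡ 12. → (14, 12)
6P: (14, 12) + (8, 5). λ = (5 - 12)/(8 - 14) ≡ 10/11 mod 17. 11⁻¹ ≡ 14 (mod 17), so λ ≡ 4.
  x = λ² - 14 - 8 = 16 - 22 ≡ 11; y = λ·(14 - 11) - 12 ≡ 0. → (11, 0)
7P: (11, 0) + (8, 5). λ = (5 - 0)/(8 - 11) ≡ 5/14 mod 17. 14⁻¹ ≡ 11 (mod 17) since 14·11 = 154 ≡ 1, so λ ≡ 4.
  x = λ² - 11 - 8 = 16 - 19 ≡ 14; y = λ·(11 - 14) - 0 ≡ 5. → (14, 5)
8P: (14, 5) + (8, 5). λ = (5 - 5)/(8 - 14) ≡ 0/11 mod 17. 11⁻¹ ≡ 14 (mod 17) since 11·14 = 154 ≡ 1, so λ ≡ 0.
  x = λ² - 14 - 8 = 0 - 22 ≡ 12; y = λ·(14 - 12) - 5 ≡ 12. → (12, 12)
9P: (12, 12) + (8, 5). λ = (5 - 12)/(8 - 12) ≡ 10/13 mod 17. 13⁻¹ ≡ 4 (mod 17) since 13·4 = 52 ≡ 1, so λ ≡ 6.
  x = λ² - 12 - 8 = 36 - 20 ≡ 16; y = λ·(12 - 16) - 12 ≡ 15. → (16, 15)
10P: (16, 15) + (8, 5). λ = (5 - 15)/(8 - 16) ≡ 7/9 mod 17. 9⁻¹ ≡ 2 (mod 17), so λ ≡ 14.
  x = λ² - 16 - 8 = 196 - 24 ≡ 2; y = λ·(16 - 2) - 15 ≡ 11. → (2, 11)
11P: (2, 11) + (8, 5). λ = (5 - 11)/(8 - 2) ≡ 11/6 mod 17. 6⁻¹ ≡ 3 (mod 17) since 6·3 = 18 ≡ 1, so λ ≡ 16.
  x = λ² - 2 - 8 = 256 - 10 ≡ 8; y = λ·(2 - 8) - 11 ≡ 12. → (8, 12)
12P: (8, 12) + (8, 5): same x and y₁ ≡ -y₂, so the sum is 𝒪.
12P = 𝒪, so the order is 12.

12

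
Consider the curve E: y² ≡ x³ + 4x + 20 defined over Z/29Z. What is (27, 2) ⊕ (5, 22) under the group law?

(27, 2) + (5, 22). λ = (22 - 2)/(5 - 27) ≡ 20/7 mod 29. 7⁻¹ ≡ 25 (mod 29), so λ ≡ 7.
  x = λ² - 27 - 5 = 49 - 32 ≡ 17; y = λ·(27 - 17) - 2 ≡ 10. → (17, 10)

(17, 10)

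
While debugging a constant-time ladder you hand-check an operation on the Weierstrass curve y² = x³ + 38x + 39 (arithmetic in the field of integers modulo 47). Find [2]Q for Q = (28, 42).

(7, 15)

tangent at (28, 42): λ = (3·28² + 38)/(2·42) ≡ 40/37. 37⁻¹ ≡ 14 (mod 47), so λ ≡ 40·14 ≡ 43.
  x = λ² - 28 - 28 = 1849 - 56 ≡ 7; y = λ·(28 - 7) - 42 ≡ 15. → (7, 15)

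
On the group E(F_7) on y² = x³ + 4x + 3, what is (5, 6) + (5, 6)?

tangent at (5, 6): λ = (3·5² + 4)/(2·6) ≡ 2/5. 5⁻¹ ≡ 3 (mod 7), so λ ≡ 2·3 ≡ 6.
  x = λ² - 5 - 5 = 36 - 10 ≡ 5; y = λ·(5 - 5) - 6 ≡ 1. → (5, 1)

(5, 1)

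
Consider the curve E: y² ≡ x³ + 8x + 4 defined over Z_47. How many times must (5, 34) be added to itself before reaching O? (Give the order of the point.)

9

2P: tangent at (5, 34): λ = (3·5² + 8)/(2·34) ≡ 36/21. 21⁻¹ ≡ 9 (mod 47) since 21·9 = 189 ≡ 1, so λ ≡ 36·9 ≡ 42.
  x = λ² - 5 - 5 = 1764 - 10 ≡ 15; y = λ·(5 - 15) - 34 ≡ 16. → (15, 16)
3P: (15, 16) + (5, 34). λ = (34 - 16)/(5 - 15) ≡ 18/37 mod 47. 37⁻¹ ≡ 14 (mod 47), so λ ≡ 17.
  x = λ² - 15 - 5 = 289 - 20 ≡ 34; y = λ·(15 - 34) - 16 ≡ 37. → (34, 37)
4P: (34, 37) + (5, 34). λ = (34 - 37)/(5 - 34) ≡ 44/18 mod 47. 18⁻¹ ≡ 34 (mod 47), so λ ≡ 39.
  x = λ² - 34 - 5 = 1521 - 39 ≡ 25; y = λ·(34 - 25) - 37 ≡ 32. → (25, 32)
5P: (25, 32) + (5, 34). λ = (34 - 32)/(5 - 25) ≡ 2/27 mod 47. 27⁻¹ ≡ 7 (mod 47) since 27·7 = 189 ≡ 1, so λ ≡ 14.
  x = λ² - 25 - 5 = 196 - 30 ≡ 25; y = λ·(25 - 25) - 32 ≡ 15. → (25, 15)
6P: (25, 15) + (5, 34). λ = (34 - 15)/(5 - 25) ≡ 19/27 mod 47. 27⁻¹ ≡ 7 (mod 47), so λ ≡ 39.
  x = λ² - 25 - 5 = 1521 - 30 ≡ 34; y = λ·(25 - 34) - 15 ≡ 10. → (34, 10)
7P: (34, 10) + (5, 34). λ = (34 - 10)/(5 - 34) ≡ 24/18 mod 47. 18⁻¹ ≡ 34 (mod 47) since 18·34 = 612 ≡ 1, so λ ≡ 17.
  x = λ² - 34 - 5 = 289 - 39 ≡ 15; y = λ·(34 - 15) - 10 ≡ 31. → (15, 31)
8P: (15, 31) + (5, 34). λ = (34 - 31)/(5 - 15) ≡ 3/37 mod 47. 37⁻¹ ≡ 14 (mod 47), so λ ≡ 42.
  x = λ² - 15 - 5 = 1764 - 20 ≡ 5; y = λ·(15 - 5) - 31 ≡ 13. → (5, 13)
9P: (5, 13) + (5, 34): same x and y₁ ≡ -y₂, so the sum is O.
9P = O, so the order is 9.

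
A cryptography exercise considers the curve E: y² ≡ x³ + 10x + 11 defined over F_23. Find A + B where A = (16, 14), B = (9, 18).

(16, 14) + (9, 18). λ = (18 - 14)/(9 - 16) ≡ 4/16 mod 23. 16⁻¹ ≡ 13 (mod 23) since 16·13 = 208 ≡ 1, so λ ≡ 6.
  x = λ² - 16 - 9 = 36 - 25 ≡ 11; y = λ·(16 - 11) - 14 ≡ 16. → (11, 16)

(11, 16)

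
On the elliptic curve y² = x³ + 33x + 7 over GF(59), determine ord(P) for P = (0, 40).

2P: tangent at (0, 40): λ = (3·0² + 33)/(2·40) ≡ 33/21. 21⁻¹ ≡ 45 (mod 59), so λ ≡ 33·45 ≡ 10.
  x = λ² - 0 - 0 = 100 - 0 ≡ 41; y = λ·(0 - 41) - 40 ≡ 22. → (41, 22)
3P: (41, 22) + (0, 40). λ = (40 - 22)/(0 - 41) ≡ 18/18 mod 59. 18⁻¹ ≡ 23 (mod 59), so λ ≡ 1.
  x = λ² - 41 - 0 = 1 - 41 ≡ 19; y = λ·(41 - 19) - 22 ≡ 0. → (19, 0)
4P: (19, 0) + (0, 40). λ = (40 - 0)/(0 - 19) ≡ 40/40 mod 59. 40⁻¹ ≡ 31 (mod 59) since 40·31 = 1240 ≡ 1, so λ ≡ 1.
  x = λ² - 19 - 0 = 1 - 19 ≡ 41; y = λ·(19 - 41) - 0 ≡ 37. → (41, 37)
5P: (41, 37) + (0, 40). λ = (40 - 37)/(0 - 41) ≡ 3/18 mod 59. 18⁻¹ ≡ 23 (mod 59), so λ ≡ 10.
  x = λ² - 41 - 0 = 100 - 41 ≡ 0; y = λ·(41 - 0) - 37 ≡ 19. → (0, 19)
6P: (0, 19) + (0, 40): same x and y₁ ≡ -y₂, so the sum is ∞.
6P = ∞, so the order is 6.

6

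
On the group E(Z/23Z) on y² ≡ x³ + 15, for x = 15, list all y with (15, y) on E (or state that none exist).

x³ + 0x + 15 = 3390 ≡ 9 (mod 23).
Square roots of 9 mod 23: 3 and 20 (since 3² = 9 ≡ 9).

3, 20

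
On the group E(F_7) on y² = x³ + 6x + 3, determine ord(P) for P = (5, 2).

2P: tangent at (5, 2): λ = (3·5² + 6)/(2·2) ≡ 4/4. 4⁻¹ ≡ 2 (mod 7), so λ ≡ 4·2 ≡ 1.
  x = λ² - 5 - 5 = 1 - 10 ≡ 5; y = λ·(5 - 5) - 2 ≡ 5. → (5, 5)
3P: (5, 5) + (5, 2): same x and y₁ ≡ -y₂, so the sum is O.
3P = O, so the order is 3.

3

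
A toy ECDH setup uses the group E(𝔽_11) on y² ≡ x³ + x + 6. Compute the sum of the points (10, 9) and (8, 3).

(2, 4)

(10, 9) + (8, 3). λ = (3 - 9)/(8 - 10) ≡ 5/9 mod 11. 9⁻¹ ≡ 5 (mod 11), so λ ≡ 3.
  x = λ² - 10 - 8 = 9 - 18 ≡ 2; y = λ·(10 - 2) - 9 ≡ 4. → (2, 4)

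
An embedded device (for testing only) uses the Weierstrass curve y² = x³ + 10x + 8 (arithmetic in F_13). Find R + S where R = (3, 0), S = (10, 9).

(12, 7)

(3, 0) + (10, 9). λ = (9 - 0)/(10 - 3) ≡ 9/7 mod 13. 7⁻¹ ≡ 2 (mod 13), so λ ≡ 5.
  x = λ² - 3 - 10 = 25 - 13 ≡ 12; y = λ·(3 - 12) - 0 ≡ 7. → (12, 7)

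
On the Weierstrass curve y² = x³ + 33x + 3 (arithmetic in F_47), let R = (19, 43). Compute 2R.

(23, 45)

tangent at (19, 43): λ = (3·19² + 33)/(2·43) ≡ 35/39. 39⁻¹ ≡ 41 (mod 47) since 39·41 = 1599 ≡ 1, so λ ≡ 35·41 ≡ 25.
  x = λ² - 19 - 19 = 625 - 38 ≡ 23; y = λ·(19 - 23) - 43 ≡ 45. → (23, 45)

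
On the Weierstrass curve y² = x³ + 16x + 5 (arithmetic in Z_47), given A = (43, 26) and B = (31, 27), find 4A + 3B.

First 4A:
Double-and-add on 4 = (100)₂. Start with A = (43, 26) for the leading 1-bit.
double: tangent at (43, 26): λ = (3·43² + 16)/(2·26) ≡ 17/5. 5⁻¹ ≡ 19 (mod 47) since 5·19 = 95 ≡ 1, so λ ≡ 17·19 ≡ 41.
  x = λ² - 43 - 43 = 1681 - 86 ≡ 44; y = λ·(43 - 44) - 26 ≡ 27. → (44, 27)
double: tangent at (44, 27): λ = (3·44² + 16)/(2·27) ≡ 43/7. 7⁻¹ ≡ 27 (mod 47) since 7·27 = 189 ≡ 1, so λ ≡ 43·27 ≡ 33.
  x = λ² - 44 - 44 = 1089 - 88 ≡ 14; y = λ·(44 - 14) - 27 ≡ 23. → (14, 23)
4A = (14, 23).
Next 3B:
Repeated addition: build up to 3B.
2B: tangent at (31, 27): λ = (3·31² + 16)/(2·27) ≡ 32/7. 7⁻¹ ≡ 27 (mod 47) since 7·27 = 189 ≡ 1, so λ ≡ 32·27 ≡ 18.
  x = λ² - 31 - 31 = 324 - 62 ≡ 27; y = λ·(31 - 27) - 27 ≡ 45. → (27, 45)
3B: (27, 45) + (31, 27). λ = (27 - 45)/(31 - 27) ≡ 29/4 mod 47. 4⁻¹ ≡ 12 (mod 47), so λ ≡ 19.
  x = λ² - 27 - 31 = 361 - 58 ≡ 21; y = λ·(27 - 21) - 45 ≡ 22. → (21, 22)
3B = (21, 22).
Finally 4A + 3B:
(14, 23) + (21, 22). λ = (22 - 23)/(21 - 14) ≡ 46/7 mod 47. 7⁻¹ ≡ 27 (mod 47), so λ ≡ 20.
  x = λ² - 14 - 21 = 400 - 35 ≡ 36; y = λ·(14 - 36) - 23 ≡ 7. → (36, 7)

(36, 7)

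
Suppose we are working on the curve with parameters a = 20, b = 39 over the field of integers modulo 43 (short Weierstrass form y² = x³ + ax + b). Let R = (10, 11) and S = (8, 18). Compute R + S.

(10, 11) + (8, 18). λ = (18 - 11)/(8 - 10) ≡ 7/41 mod 43. 41⁻¹ ≡ 21 (mod 43), so λ ≡ 18.
  x = λ² - 10 - 8 = 324 - 18 ≡ 5; y = λ·(10 - 5) - 11 ≡ 36. → (5, 36)

(5, 36)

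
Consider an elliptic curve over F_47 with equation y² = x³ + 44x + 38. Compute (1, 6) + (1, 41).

O

The two points share x = 1 and their y-coordinates satisfy 6 + 41 ≡ 0 (mod 47), so they are inverses. Their sum is O.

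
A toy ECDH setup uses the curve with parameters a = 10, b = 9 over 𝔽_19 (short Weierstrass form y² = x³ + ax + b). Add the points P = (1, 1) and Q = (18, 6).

(11, 5)

(1, 1) + (18, 6). λ = (6 - 1)/(18 - 1) ≡ 5/17 mod 19. 17⁻¹ ≡ 9 (mod 19) since 17·9 = 153 ≡ 1, so λ ≡ 7.
  x = λ² - 1 - 18 = 49 - 19 ≡ 11; y = λ·(1 - 11) - 1 ≡ 5. → (11, 5)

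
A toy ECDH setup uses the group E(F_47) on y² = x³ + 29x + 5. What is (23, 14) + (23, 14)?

tangent at (23, 14): λ = (3·23² + 29)/(2·14) ≡ 18/28. 28⁻¹ ≡ 42 (mod 47), so λ ≡ 18·42 ≡ 4.
  x = λ² - 23 - 23 = 16 - 46 ≡ 17; y = λ·(23 - 17) - 14 ≡ 10. → (17, 10)

(17, 10)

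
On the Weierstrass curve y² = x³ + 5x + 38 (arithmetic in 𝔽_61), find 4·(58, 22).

Write G = (58, 22).
Double-and-add on 4 = (100)₂. Start with G = (58, 22) for the leading 1-bit.
double: tangent at (58, 22): λ = (3·58² + 5)/(2·22) ≡ 32/44. 44⁻¹ ≡ 43 (mod 61) since 44·43 = 1892 ≡ 1, so λ ≡ 32·43 ≡ 34.
  x = λ² - 58 - 58 = 1156 - 116 ≡ 3; y = λ·(58 - 3) - 22 ≡ 18. → (3, 18)
double: tangent at (3, 18): λ = (3·3² + 5)/(2·18) ≡ 32/36. 36⁻¹ ≡ 39 (mod 61), so λ ≡ 32·39 ≡ 28.
  x = λ² - 3 - 3 = 784 - 6 ≡ 46; y = λ·(3 - 46) - 18 ≡ 59. → (46, 59)

(46, 59)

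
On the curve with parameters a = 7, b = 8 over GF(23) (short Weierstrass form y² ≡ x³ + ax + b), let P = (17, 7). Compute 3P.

(0, 13)

Repeated addition: build up to 3P.
2P: tangent at (17, 7): λ = (3·17² + 7)/(2·7) ≡ 0/14. 14⁻¹ ≡ 5 (mod 23), so λ ≡ 0·5 ≡ 0.
  x = λ² - 17 - 17 = 0 - 34 ≡ 12; y = λ·(17 - 12) - 7 ≡ 16. → (12, 16)
3P: (12, 16) + (17, 7). λ = (7 - 16)/(17 - 12) ≡ 14/5 mod 23. 5⁻¹ ≡ 14 (mod 23), so λ ≡ 12.
  x = λ² - 12 - 17 = 144 - 29 ≡ 0; y = λ·(12 - 0) - 16 ≡ 13. → (0, 13)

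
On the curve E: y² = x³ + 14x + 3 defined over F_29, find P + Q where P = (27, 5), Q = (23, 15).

(27, 5) + (23, 15). λ = (15 - 5)/(23 - 27) ≡ 10/25 mod 29. 25⁻¹ ≡ 7 (mod 29), so λ ≡ 12.
  x = λ² - 27 - 23 = 144 - 50 ≡ 7; y = λ·(27 - 7) - 5 ≡ 3. → (7, 3)

(7, 3)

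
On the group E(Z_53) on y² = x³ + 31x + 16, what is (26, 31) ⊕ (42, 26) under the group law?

(26, 31) + (42, 26). λ = (26 - 31)/(42 - 26) ≡ 48/16 mod 53. 16⁻¹ ≡ 10 (mod 53), so λ ≡ 3.
  x = λ² - 26 - 42 = 9 - 68 ≡ 47; y = λ·(26 - 47) - 31 ≡ 12. → (47, 12)

(47, 12)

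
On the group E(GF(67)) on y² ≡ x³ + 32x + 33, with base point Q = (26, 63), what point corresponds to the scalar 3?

(62, 63)

Repeated addition: build up to 3Q.
2Q: tangent at (26, 63): λ = (3·26² + 32)/(2·63) ≡ 50/59. 59⁻¹ ≡ 25 (mod 67), so λ ≡ 50·25 ≡ 44.
  x = λ² - 26 - 26 = 1936 - 52 ≡ 8; y = λ·(26 - 8) - 63 ≡ 59. → (8, 59)
3Q: (8, 59) + (26, 63). λ = (63 - 59)/(26 - 8) ≡ 4/18 mod 67. 18⁻¹ ≡ 41 (mod 67), so λ ≡ 30.
  x = λ² - 8 - 26 = 900 - 34 ≡ 62; y = λ·(8 - 62) - 59 ≡ 63. → (62, 63)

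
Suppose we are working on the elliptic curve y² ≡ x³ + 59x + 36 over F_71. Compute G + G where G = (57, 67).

(29, 47)

tangent at (57, 67): λ = (3·57² + 59)/(2·67) ≡ 8/63. 63⁻¹ ≡ 62 (mod 71), so λ ≡ 8·62 ≡ 70.
  x = λ² - 57 - 57 = 4900 - 114 ≡ 29; y = λ·(57 - 29) - 67 ≡ 47. → (29, 47)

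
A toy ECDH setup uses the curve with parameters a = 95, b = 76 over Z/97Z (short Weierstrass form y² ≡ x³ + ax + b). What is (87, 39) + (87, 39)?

tangent at (87, 39): λ = (3·87² + 95)/(2·39) ≡ 7/78. 78⁻¹ ≡ 51 (mod 97), so λ ≡ 7·51 ≡ 66.
  x = λ² - 87 - 87 = 4356 - 174 ≡ 11; y = λ·(87 - 11) - 39 ≡ 30. → (11, 30)

(11, 30)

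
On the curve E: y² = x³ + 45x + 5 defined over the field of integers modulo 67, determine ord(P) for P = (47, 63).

10

2P: tangent at (47, 63): λ = (3·47² + 45)/(2·63) ≡ 39/59. 59⁻¹ ≡ 25 (mod 67), so λ ≡ 39·25 ≡ 37.
  x = λ² - 47 - 47 = 1369 - 94 ≡ 2; y = λ·(47 - 2) - 63 ≡ 61. → (2, 61)
3P: (2, 61) + (47, 63). λ = (63 - 61)/(47 - 2) ≡ 2/45 mod 67. 45⁻¹ ≡ 3 (mod 67), so λ ≡ 6.
  x = λ² - 2 - 47 = 36 - 49 ≡ 54; y = λ·(2 - 54) - 61 ≡ 29. → (54, 29)
4P: (54, 29) + (47, 63). λ = (63 - 29)/(47 - 54) ≡ 34/60 mod 67. 60⁻¹ ≡ 19 (mod 67) since 60·19 = 1140 ≡ 1, so λ ≡ 43.
  x = λ² - 54 - 47 = 1849 - 101 ≡ 6; y = λ·(54 - 6) - 29 ≡ 25. → (6, 25)
5P: (6, 25) + (47, 63). λ = (63 - 25)/(47 - 6) ≡ 38/41 mod 67. 41⁻¹ ≡ 18 (mod 67), so λ ≡ 14.
  x = λ² - 6 - 47 = 196 - 53 ≡ 9; y = λ·(6 - 9) - 25 ≡ 0. → (9, 0)
6P: (9, 0) + (47, 63). λ = (63 - 0)/(47 - 9) ≡ 63/38 mod 67. 38⁻¹ ≡ 30 (mod 67), so λ ≡ 14.
  x = λ² - 9 - 47 = 196 - 56 ≡ 6; y = λ·(9 - 6) - 0 ≡ 42. → (6, 42)
7P: (6, 42) + (47, 63). λ = (63 - 42)/(47 - 6) ≡ 21/41 mod 67. 41⁻¹ ≡ 18 (mod 67) since 41·18 = 738 ≡ 1, so λ ≡ 43.
  x = λ² - 6 - 47 = 1849 - 53 ≡ 54; y = λ·(6 - 54) - 42 ≡ 38. → (54, 38)
8P: (54, 38) + (47, 63). λ = (63 - 38)/(47 - 54) ≡ 25/60 mod 67. 60⁻¹ ≡ 19 (mod 67), so λ ≡ 6.
  x = λ² - 54 - 47 = 36 - 101 ≡ 2; y = λ·(54 - 2) - 38 ≡ 6. → (2, 6)
9P: (2, 6) + (47, 63). λ = (63 - 6)/(47 - 2) ≡ 57/45 mod 67. 45⁻¹ ≡ 3 (mod 67), so λ ≡ 37.
  x = λ² - 2 - 47 = 1369 - 49 ≡ 47; y = λ·(2 - 47) - 6 ≡ 4. → (47, 4)
10P: (47, 4) + (47, 63): same x and y₁ ≡ -y₂, so the sum is O.
10P = O, so the order is 10.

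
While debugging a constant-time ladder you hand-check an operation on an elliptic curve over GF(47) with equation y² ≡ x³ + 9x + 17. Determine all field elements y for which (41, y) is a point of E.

none

x³ + 9x + 17 = 69307 ≡ 29 (mod 47).
29 is a non-residue mod 47; no y exists.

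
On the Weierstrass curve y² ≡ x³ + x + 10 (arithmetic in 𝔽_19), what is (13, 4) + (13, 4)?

(2, 1)

tangent at (13, 4): λ = (3·13² + 1)/(2·4) ≡ 14/8. 8⁻¹ ≡ 12 (mod 19) since 8·12 = 96 ≡ 1, so λ ≡ 14·12 ≡ 16.
  x = λ² - 13 - 13 = 256 - 26 ≡ 2; y = λ·(13 - 2) - 4 ≡ 1. → (2, 1)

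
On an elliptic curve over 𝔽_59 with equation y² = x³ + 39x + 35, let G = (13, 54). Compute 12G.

(1, 4)

Double-and-add on 12 = (1100)₂. Start with G = (13, 54) for the leading 1-bit.
double: tangent at (13, 54): λ = (3·13² + 39)/(2·54) ≡ 15/49. 49⁻¹ ≡ 53 (mod 59) since 49·53 = 2597 ≡ 1, so λ ≡ 15·53 ≡ 28.
  x = λ² - 13 - 13 = 784 - 26 ≡ 50; y = λ·(13 - 50) - 54 ≡ 31. → (50, 31)
add G: (50, 31) + (13, 54). λ = (54 - 31)/(13 - 50) ≡ 23/22 mod 59. 22⁻¹ ≡ 51 (mod 59), so λ ≡ 52.
  x = λ² - 50 - 13 = 2704 - 63 ≡ 45; y = λ·(50 - 45) - 31 ≡ 52. → (45, 52)
double: tangent at (45, 52): λ = (3·45² + 39)/(2·52) ≡ 37/45. 45⁻¹ ≡ 21 (mod 59), so λ ≡ 37·21 ≡ 10.
  x = λ² - 45 - 45 = 100 - 90 ≡ 10; y = λ·(45 - 10) - 52 ≡ 3. → (10, 3)
double: tangent at (10, 3): λ = (3·10² + 39)/(2·3) ≡ 44/6. 6⁻¹ ≡ 10 (mod 59), so λ ≡ 44·10 ≡ 27.
  x = λ² - 10 - 10 = 729 - 20 ≡ 1; y = λ·(10 - 1) - 3 ≡ 4. → (1, 4)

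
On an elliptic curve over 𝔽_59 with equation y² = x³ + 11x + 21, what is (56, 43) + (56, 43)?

tangent at (56, 43): λ = (3·56² + 11)/(2·43) ≡ 38/27. 27⁻¹ ≡ 35 (mod 59) since 27·35 = 945 ≡ 1, so λ ≡ 38·35 ≡ 32.
  x = λ² - 56 - 56 = 1024 - 112 ≡ 27; y = λ·(56 - 27) - 43 ≡ 0. → (27, 0)

(27, 0)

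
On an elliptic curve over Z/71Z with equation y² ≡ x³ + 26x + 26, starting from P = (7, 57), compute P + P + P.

Repeated addition: build up to 3P.
2P: tangent at (7, 57): λ = (3·7² + 26)/(2·57) ≡ 31/43. 43⁻¹ ≡ 38 (mod 71), so λ ≡ 31·38 ≡ 42.
  x = λ² - 7 - 7 = 1764 - 14 ≡ 46; y = λ·(7 - 46) - 57 ≡ 9. → (46, 9)
3P: (46, 9) + (7, 57). λ = (57 - 9)/(7 - 46) ≡ 48/32 mod 71. 32⁻¹ ≡ 20 (mod 71) since 32·20 = 640 ≡ 1, so λ ≡ 37.
  x = λ² - 46 - 7 = 1369 - 53 ≡ 38; y = λ·(46 - 38) - 9 ≡ 3. → (38, 3)

(38, 3)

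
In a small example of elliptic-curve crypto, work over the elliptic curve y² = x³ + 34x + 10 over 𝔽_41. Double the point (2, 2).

tangent at (2, 2): λ = (3·2² + 34)/(2·2) ≡ 5/4. 4⁻¹ ≡ 31 (mod 41) since 4·31 = 124 ≡ 1, so λ ≡ 5·31 ≡ 32.
  x = λ² - 2 - 2 = 1024 - 4 ≡ 36; y = λ·(2 - 36) - 2 ≡ 17. → (36, 17)

(36, 17)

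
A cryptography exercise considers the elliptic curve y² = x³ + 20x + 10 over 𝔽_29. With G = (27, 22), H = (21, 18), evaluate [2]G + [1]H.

First 2G:
Repeated addition: build up to 2G.
2G: tangent at (27, 22): λ = (3·27² + 20)/(2·22) ≡ 3/15. 15⁻¹ ≡ 2 (mod 29), so λ ≡ 3·2 ≡ 6.
  x = λ² - 27 - 27 = 36 - 54 ≡ 11; y = λ·(27 - 11) - 22 ≡ 16. → (11, 16)
2G = (11, 16).
Finally 2G + H:
(11, 16) + (21, 18). λ = (18 - 16)/(21 - 11) ≡ 2/10 mod 29. 10⁻¹ ≡ 3 (mod 29), so λ ≡ 6.
  x = λ² - 11 - 21 = 36 - 32 ≡ 4; y = λ·(11 - 4) - 16 ≡ 26. → (4, 26)

(4, 26)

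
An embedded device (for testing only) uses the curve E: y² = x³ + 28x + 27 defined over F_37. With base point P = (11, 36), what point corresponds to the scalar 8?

(32, 24)

Repeated addition: build up to 8P.
2P: tangent at (11, 36): λ = (3·11² + 28)/(2·36) ≡ 21/35. 35⁻¹ ≡ 18 (mod 37) since 35·18 = 630 ≡ 1, so λ ≡ 21·18 ≡ 8.
  x = λ² - 11 - 11 = 64 - 22 ≡ 5; y = λ·(11 - 5) - 36 ≡ 12. → (5, 12)
3P: (5, 12) + (11, 36). λ = (36 - 12)/(11 - 5) ≡ 24/6 mod 37. 6⁻¹ ≡ 31 (mod 37) since 6·31 = 186 ≡ 1, so λ ≡ 4.
  x = λ² - 5 - 11 = 16 - 16 ≡ 0; y = λ·(5 - 0) - 12 ≡ 8. → (0, 8)
4P: (0, 8) + (11, 36). λ = (36 - 8)/(11 - 0) ≡ 28/11 mod 37. 11⁻¹ ≡ 27 (mod 37), so λ ≡ 16.
  x = λ² - 0 - 11 = 256 - 11 ≡ 23; y = λ·(0 - 23) - 8 ≡ 31. → (23, 31)
5P: (23, 31) + (11, 36). λ = (36 - 31)/(11 - 23) ≡ 5/25 mod 37. 25⁻¹ ≡ 3 (mod 37), so λ ≡ 15.
  x = λ² - 23 - 11 = 225 - 34 ≡ 6; y = λ·(23 - 6) - 31 ≡ 2. → (6, 2)
6P: (6, 2) + (11, 36). λ = (36 - 2)/(11 - 6) ≡ 34/5 mod 37. 5⁻¹ ≡ 15 (mod 37), so λ ≡ 29.
  x = λ² - 6 - 11 = 841 - 17 ≡ 10; y = λ·(6 - 10) - 2 ≡ 30. → (10, 30)
7P: (10, 30) + (11, 36). λ = (36 - 30)/(11 - 10) ≡ 6/1 mod 37. 1⁻¹ ≡ 1 (mod 37) since 1·1 = 1 ≡ 1, so λ ≡ 6.
  x = λ² - 10 - 11 = 36 - 21 ≡ 15; y = λ·(10 - 15) - 30 ≡ 14. → (15, 14)
8P: (15, 14) + (11, 36). λ = (36 - 14)/(11 - 15) ≡ 22/33 mod 37. 33⁻¹ ≡ 9 (mod 37) since 33·9 = 297 ≡ 1, so λ ≡ 13.
  x = λ² - 15 - 11 = 169 - 26 ≡ 32; y = λ·(15 - 32) - 14 ≡ 24. → (32, 24)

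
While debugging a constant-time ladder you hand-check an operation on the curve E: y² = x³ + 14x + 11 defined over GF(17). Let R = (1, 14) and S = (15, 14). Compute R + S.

(1, 14) + (15, 14). λ = (14 - 14)/(15 - 1) ≡ 0/14 mod 17. 14⁻¹ ≡ 11 (mod 17), so λ ≡ 0.
  x = λ² - 1 - 15 = 0 - 16 ≡ 1; y = λ·(1 - 1) - 14 ≡ 3. → (1, 3)

(1, 3)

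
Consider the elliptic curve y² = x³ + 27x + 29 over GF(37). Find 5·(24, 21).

Write P = (24, 21).
Repeated addition: build up to 5P.
2P: tangent at (24, 21): λ = (3·24² + 27)/(2·21) ≡ 16/5. 5⁻¹ ≡ 15 (mod 37), so λ ≡ 16·15 ≡ 18.
  x = λ² - 24 - 24 = 324 - 48 ≡ 17; y = λ·(24 - 17) - 21 ≡ 31. → (17, 31)
3P: (17, 31) + (24, 21). λ = (21 - 31)/(24 - 17) ≡ 27/7 mod 37. 7⁻¹ ≡ 16 (mod 37), so λ ≡ 25.
  x = λ² - 17 - 24 = 625 - 41 ≡ 29; y = λ·(17 - 29) - 31 ≡ 2. → (29, 2)
4P: (29, 2) + (24, 21). λ = (21 - 2)/(24 - 29) ≡ 19/32 mod 37. 32⁻¹ ≡ 22 (mod 37) since 32·22 = 704 ≡ 1, so λ ≡ 11.
  x = λ² - 29 - 24 = 121 - 53 ≡ 31; y = λ·(29 - 31) - 2 ≡ 13. → (31, 13)
5P: (31, 13) + (24, 21). λ = (21 - 13)/(24 - 31) ≡ 8/30 mod 37. 30⁻¹ ≡ 21 (mod 37) since 30·21 = 630 ≡ 1, so λ ≡ 20.
  x = λ² - 31 - 24 = 400 - 55 ≡ 12; y = λ·(31 - 12) - 13 ≡ 34. → (12, 34)

(12, 34)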